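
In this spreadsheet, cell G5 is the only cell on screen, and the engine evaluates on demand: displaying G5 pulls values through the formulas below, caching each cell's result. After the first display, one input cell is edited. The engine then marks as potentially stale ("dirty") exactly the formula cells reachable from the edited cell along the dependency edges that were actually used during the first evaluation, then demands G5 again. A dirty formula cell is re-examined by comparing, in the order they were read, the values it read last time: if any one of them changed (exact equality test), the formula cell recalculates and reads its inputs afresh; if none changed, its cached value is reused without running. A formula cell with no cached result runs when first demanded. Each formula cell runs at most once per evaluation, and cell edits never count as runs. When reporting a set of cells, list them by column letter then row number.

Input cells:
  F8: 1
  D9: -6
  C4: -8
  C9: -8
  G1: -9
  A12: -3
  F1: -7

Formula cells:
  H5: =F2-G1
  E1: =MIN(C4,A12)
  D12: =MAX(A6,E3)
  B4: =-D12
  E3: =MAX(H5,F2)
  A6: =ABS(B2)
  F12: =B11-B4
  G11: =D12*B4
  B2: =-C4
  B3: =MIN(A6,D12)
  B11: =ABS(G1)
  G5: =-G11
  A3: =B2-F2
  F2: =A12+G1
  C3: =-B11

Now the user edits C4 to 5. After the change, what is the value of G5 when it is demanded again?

Initial pass — values computed on the first demand:
  B2 = -(-8) = 8
  A6 = ABS(8) = 8
  F2 = -3 + -9 = -12
  H5 = -12 - -9 = -3
  E3 = MAX(-3, -12) = -3
  D12 = MAX(8, -3) = 8
  B4 = -(8) = -8
  G11 = 8 * -8 = -64
  G5 = -(-64) = 64

Second demand — change propagation:
  B2: re-runs because C4 -8->5; new result -5.
  A6: re-runs because B2 8->-5; new result 5.
  D12: re-runs because A6 8->5; new result 5.
  B4: re-runs because D12 8->5; new result -5.
  G11: re-runs because D12 8->5; B4 -8->-5; new result -25.
  G5: re-runs because G11 -64->-25; new result 25.

G5 now evaluates to 25.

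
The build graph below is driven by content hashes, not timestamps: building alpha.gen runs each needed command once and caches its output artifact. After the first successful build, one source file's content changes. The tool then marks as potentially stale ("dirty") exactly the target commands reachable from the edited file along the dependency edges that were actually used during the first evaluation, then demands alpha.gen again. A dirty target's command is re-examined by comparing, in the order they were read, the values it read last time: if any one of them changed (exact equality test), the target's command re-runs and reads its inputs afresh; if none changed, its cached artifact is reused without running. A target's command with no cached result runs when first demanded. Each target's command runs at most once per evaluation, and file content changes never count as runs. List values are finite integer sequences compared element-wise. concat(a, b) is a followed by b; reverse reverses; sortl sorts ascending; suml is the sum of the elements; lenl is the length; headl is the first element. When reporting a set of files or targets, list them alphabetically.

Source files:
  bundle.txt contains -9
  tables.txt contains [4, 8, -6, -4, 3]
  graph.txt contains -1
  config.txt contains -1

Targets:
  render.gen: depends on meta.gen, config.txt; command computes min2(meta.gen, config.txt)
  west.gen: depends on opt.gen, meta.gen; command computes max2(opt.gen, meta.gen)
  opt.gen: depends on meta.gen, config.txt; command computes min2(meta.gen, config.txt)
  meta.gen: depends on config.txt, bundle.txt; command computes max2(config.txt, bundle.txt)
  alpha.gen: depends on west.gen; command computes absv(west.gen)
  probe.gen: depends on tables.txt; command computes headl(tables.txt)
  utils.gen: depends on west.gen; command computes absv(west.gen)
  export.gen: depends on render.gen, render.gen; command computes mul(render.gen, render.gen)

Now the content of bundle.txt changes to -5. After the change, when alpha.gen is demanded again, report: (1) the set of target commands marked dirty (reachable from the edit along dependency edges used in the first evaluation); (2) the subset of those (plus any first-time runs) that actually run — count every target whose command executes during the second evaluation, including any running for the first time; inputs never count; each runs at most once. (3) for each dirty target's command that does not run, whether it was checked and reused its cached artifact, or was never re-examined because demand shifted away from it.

Dirty set: alpha.gen, meta.gen, opt.gen, west.gen.
Run set: meta.gen (1 run).
Re-examined without running (cache reused): alpha.gen, opt.gen, west.gen.
The important point: meta.gen recomputes to an identical value, and the output ends up unchanged.

Initial pass — values computed on the first demand:
  meta.gen = max2(-1, -9) = -1
  opt.gen = min2(-1, -1) = -1
  west.gen = max2(-1, -1) = -1
  alpha.gen = absv(-1) = 1

Second demand — change propagation:
  meta.gen: re-runs because bundle.txt -9->-5; new result -1 (unchanged).
  opt.gen: re-examined; everything it read last time is the same (meta.gen unchanged, config.txt unchanged) — cache -1 kept, no run.
  west.gen: re-examined; everything it read last time is the same (opt.gen unchanged, meta.gen unchanged) — cache -1 kept, no run.
  alpha.gen: re-examined; everything it read last time is the same (west.gen unchanged) — cache 1 kept, no run.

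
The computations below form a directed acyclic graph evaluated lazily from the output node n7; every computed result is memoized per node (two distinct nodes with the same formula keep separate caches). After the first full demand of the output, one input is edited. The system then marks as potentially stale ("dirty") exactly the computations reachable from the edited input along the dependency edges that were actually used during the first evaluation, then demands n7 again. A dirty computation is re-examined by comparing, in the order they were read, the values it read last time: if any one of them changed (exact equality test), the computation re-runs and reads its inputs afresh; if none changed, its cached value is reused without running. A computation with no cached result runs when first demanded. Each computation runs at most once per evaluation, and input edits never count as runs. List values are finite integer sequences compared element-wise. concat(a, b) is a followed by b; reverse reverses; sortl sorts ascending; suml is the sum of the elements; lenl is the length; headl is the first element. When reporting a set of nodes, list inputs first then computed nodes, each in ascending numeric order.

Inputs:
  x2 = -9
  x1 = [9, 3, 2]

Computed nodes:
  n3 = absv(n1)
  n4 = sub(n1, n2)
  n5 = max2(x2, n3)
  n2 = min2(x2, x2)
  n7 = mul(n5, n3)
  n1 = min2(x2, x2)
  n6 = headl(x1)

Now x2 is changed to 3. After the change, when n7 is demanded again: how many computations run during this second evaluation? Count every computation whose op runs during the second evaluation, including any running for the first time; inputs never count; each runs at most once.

4 computations run: n1, n3, n5, n7.

First demand of the output computes:
  n1 = min2(-9, -9) = -9
  n3 = absv(-9) = 9
  n5 = max2(-9, 9) = 9
  n7 = mul(9, 9) = 81

After the edit, cleaning proceeds:
  n1: a read changed (x2 -9->3; x2 -9->3) — executes, giving 3.
  n3: a read changed (n1 -9->3) — executes, giving 3.
  n5: a read changed (x2 -9->3; n3 9->3) — executes, giving 3.
  n7: a read changed (n5 9->3; n3 9->3) — executes, giving 9.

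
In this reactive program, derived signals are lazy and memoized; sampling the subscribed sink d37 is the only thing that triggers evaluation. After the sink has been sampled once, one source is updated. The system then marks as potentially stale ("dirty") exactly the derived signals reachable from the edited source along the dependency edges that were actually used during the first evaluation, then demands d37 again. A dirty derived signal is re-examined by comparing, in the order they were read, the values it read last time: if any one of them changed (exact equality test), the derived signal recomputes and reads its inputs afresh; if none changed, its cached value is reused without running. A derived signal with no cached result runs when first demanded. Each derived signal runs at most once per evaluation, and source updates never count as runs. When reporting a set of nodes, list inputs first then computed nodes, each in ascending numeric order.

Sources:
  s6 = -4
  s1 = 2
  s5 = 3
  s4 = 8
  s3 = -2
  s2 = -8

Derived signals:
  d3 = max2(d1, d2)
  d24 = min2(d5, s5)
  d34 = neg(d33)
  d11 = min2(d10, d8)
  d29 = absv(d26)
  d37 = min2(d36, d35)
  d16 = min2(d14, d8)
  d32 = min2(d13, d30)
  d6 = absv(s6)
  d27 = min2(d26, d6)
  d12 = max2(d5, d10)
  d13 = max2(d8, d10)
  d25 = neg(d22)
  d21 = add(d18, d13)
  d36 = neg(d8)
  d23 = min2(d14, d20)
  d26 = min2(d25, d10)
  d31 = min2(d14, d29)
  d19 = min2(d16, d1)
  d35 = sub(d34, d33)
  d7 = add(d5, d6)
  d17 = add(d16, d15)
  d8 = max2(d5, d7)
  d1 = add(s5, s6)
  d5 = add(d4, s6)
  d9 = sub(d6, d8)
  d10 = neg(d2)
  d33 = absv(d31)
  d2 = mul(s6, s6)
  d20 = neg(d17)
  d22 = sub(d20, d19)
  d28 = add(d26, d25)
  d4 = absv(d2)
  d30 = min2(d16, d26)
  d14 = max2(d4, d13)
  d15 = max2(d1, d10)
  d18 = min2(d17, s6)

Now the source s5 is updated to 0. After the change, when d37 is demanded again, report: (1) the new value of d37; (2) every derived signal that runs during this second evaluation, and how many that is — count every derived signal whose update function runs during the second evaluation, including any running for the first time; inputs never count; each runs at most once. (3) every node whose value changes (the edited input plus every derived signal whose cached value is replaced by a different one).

Demanding d37 again yields -32.
8 derived signals run: d1, d15, d17, d19, d20, d22, d25, d26.
The nodes whose values change: s5, d1, d15, d17, d19, d20, d22, d25.
Note the absorption at d26: it re-runs yet its value is the same, leaving the output's value untouched.

First demand of the output computes:
  d1 = add(3, -4) = -1
  d2 = mul(-4, -4) = 16
  d4 = absv(16) = 16
  d5 = add(16, -4) = 12
  d6 = absv(-4) = 4
  d7 = add(12, 4) = 16
  d8 = max2(12, 16) = 16
  d10 = neg(16) = -16
  d13 = max2(16, -16) = 16
  d14 = max2(16, 16) = 16
  d15 = max2(-1, -16) = -1
  d16 = min2(16, 16) = 16
  d17 = add(16, -1) = 15
  d19 = min2(16, -1) = -1
  d20 = neg(15) = -15
  d22 = sub(-15, -1) = -14
  d25 = neg(-14) = 14
  d26 = min2(14, -16) = -16
  d29 = absv(-16) = 16
  d31 = min2(16, 16) = 16
  d33 = absv(16) = 16
  d34 = neg(16) = -16
  d35 = sub(-16, 16) = -32
  d36 = neg(16) = -16
  d37 = min2(-16, -32) = -32

After the edit, cleaning proceeds:
  d1: a read changed (s5 3->0) — executes, giving -4.
  d15: a read changed (d1 -1->-4) — executes, giving -4.
  d17: a read changed (d15 -1->-4) — executes, giving 12.
  d19: a read changed (d1 -1->-4) — executes, giving -4.
  d20: a read changed (d17 15->12) — executes, giving -12.
  d22: a read changed (d20 -15->-12; d19 -1->-4) — executes, giving -8.
  d25: a read changed (d22 -14->-8) — executes, giving 8.
  d26: a read changed (d25 14->8) — executes, giving -16 — identical to its old value.
  d29: dirty, but its reads are unchanged (d26 unchanged); cached 16 stands.
  d31: dirty, but its reads are unchanged (d14 unchanged, d29 unchanged); cached 16 stands.
  d33: dirty, but its reads are unchanged (d31 unchanged); cached 16 stands.
  d34: dirty, but its reads are unchanged (d33 unchanged); cached -16 stands.
  d35: dirty, but its reads are unchanged (d34 unchanged, d33 unchanged); cached -32 stands.
  d37: dirty, but its reads are unchanged (d36 unchanged, d35 unchanged); cached -32 stands.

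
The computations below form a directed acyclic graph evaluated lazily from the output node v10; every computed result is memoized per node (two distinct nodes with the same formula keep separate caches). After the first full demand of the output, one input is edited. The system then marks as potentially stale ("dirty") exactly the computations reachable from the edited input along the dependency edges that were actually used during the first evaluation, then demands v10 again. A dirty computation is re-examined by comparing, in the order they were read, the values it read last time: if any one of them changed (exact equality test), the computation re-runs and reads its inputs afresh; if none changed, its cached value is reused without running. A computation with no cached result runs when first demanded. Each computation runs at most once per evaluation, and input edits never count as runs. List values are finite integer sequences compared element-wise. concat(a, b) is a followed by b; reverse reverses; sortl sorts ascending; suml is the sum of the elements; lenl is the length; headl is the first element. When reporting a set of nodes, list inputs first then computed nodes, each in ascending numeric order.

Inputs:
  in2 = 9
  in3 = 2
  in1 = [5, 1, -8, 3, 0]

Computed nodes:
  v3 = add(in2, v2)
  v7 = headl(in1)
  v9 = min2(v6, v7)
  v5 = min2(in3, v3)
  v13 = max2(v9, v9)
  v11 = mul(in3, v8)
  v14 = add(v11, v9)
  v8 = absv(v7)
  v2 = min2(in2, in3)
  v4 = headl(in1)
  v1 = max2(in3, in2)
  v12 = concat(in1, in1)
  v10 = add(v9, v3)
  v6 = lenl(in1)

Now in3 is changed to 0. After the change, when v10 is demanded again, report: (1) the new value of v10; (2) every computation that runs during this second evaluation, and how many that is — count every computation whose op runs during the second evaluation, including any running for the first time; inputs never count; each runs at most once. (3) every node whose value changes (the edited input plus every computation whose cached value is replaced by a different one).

Demanding v10 again yields 14.
3 computations run: v2, v3, v10.
The nodes whose values change: in3, v2, v3, v10.

First demand of the output computes:
  v2 = min2(9, 2) = 2
  v3 = add(9, 2) = 11
  v6 = lenl([5, 1, -8, 3, 0]) = 5
  v7 = headl([5, 1, -8, 3, 0]) = 5
  v9 = min2(5, 5) = 5
  v10 = add(5, 11) = 16

After the edit, cleaning proceeds:
  v2: a read changed (in3 2->0) — executes, giving 0.
  v3: a read changed (v2 2->0) — executes, giving 9.
  v10: a read changed (v3 11->9) — executes, giving 14.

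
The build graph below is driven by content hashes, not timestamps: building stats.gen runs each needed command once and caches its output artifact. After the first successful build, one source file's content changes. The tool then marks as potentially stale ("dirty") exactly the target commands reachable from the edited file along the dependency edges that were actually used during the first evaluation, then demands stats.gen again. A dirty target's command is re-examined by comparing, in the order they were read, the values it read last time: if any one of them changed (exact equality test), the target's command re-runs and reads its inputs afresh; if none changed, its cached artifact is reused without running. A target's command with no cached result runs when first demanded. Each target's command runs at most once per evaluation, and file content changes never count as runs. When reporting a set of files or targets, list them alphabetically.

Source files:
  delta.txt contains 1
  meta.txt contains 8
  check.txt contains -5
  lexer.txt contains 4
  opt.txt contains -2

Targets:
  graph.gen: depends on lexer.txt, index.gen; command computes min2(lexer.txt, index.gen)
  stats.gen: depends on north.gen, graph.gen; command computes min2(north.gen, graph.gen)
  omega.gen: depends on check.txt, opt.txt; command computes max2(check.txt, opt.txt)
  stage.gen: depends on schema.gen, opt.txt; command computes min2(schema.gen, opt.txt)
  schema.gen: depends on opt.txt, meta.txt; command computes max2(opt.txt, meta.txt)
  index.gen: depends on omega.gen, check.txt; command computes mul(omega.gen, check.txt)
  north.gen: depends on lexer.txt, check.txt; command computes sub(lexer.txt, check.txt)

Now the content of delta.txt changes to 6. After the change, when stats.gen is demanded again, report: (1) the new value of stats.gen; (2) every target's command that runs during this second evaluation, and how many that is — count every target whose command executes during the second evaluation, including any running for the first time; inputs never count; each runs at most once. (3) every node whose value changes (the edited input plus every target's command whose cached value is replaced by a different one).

stats.gen now evaluates to 4.
Run set: none (0 run).
Changed values: delta.txt.
The important point: nothing the output needs ever reads delta.txt, so the edit is invisible to it.

Initial pass — values computed on the first demand:
  north.gen = sub(4, -5) = 9
  omega.gen = max2(-5, -2) = -2
  index.gen = mul(-2, -5) = 10
  graph.gen = min2(4, 10) = 4
  stats.gen = min2(9, 4) = 4

Second demand — change propagation:
  no demanded computation ever read delta.txt, so the edit dirties nothing and nothing runs.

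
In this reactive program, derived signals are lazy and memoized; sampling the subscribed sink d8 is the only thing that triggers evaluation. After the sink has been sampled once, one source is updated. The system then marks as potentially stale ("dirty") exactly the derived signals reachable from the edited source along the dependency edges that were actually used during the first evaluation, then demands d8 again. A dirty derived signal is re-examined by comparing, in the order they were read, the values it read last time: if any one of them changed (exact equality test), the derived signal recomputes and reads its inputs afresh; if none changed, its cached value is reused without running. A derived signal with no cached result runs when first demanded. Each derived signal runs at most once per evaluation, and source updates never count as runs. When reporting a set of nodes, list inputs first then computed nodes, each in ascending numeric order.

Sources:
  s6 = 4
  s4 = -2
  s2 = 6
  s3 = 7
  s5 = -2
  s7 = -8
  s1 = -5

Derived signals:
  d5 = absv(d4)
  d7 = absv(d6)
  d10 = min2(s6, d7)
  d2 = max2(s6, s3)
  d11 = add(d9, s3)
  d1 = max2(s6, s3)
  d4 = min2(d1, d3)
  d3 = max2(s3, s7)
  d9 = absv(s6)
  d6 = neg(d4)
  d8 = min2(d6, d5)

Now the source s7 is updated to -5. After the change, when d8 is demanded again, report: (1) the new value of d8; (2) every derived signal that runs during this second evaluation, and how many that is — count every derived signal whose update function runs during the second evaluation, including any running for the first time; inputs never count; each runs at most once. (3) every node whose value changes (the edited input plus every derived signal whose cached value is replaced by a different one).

Demanding d8 again yields -7.
1 derived signals run: d3.
The nodes whose values change: s7.
Note the absorption at d3: it re-runs yet its value is the same, leaving the output's value untouched.

First demand of the output computes:
  d1 = max2(4, 7) = 7
  d3 = max2(7, -8) = 7
  d4 = min2(7, 7) = 7
  d5 = absv(7) = 7
  d6 = neg(7) = -7
  d8 = min2(-7, 7) = -7

After the edit, cleaning proceeds:
  d3: a read changed (s7 -8->-5) — executes, giving 7 — identical to its old value.
  d4: dirty, but its reads are unchanged (d1 unchanged, d3 unchanged); cached 7 stands.
  d5: dirty, but its reads are unchanged (d4 unchanged); cached 7 stands.
  d6: dirty, but its reads are unchanged (d4 unchanged); cached -7 stands.
  d8: dirty, but its reads are unchanged (d6 unchanged, d5 unchanged); cached -7 stands.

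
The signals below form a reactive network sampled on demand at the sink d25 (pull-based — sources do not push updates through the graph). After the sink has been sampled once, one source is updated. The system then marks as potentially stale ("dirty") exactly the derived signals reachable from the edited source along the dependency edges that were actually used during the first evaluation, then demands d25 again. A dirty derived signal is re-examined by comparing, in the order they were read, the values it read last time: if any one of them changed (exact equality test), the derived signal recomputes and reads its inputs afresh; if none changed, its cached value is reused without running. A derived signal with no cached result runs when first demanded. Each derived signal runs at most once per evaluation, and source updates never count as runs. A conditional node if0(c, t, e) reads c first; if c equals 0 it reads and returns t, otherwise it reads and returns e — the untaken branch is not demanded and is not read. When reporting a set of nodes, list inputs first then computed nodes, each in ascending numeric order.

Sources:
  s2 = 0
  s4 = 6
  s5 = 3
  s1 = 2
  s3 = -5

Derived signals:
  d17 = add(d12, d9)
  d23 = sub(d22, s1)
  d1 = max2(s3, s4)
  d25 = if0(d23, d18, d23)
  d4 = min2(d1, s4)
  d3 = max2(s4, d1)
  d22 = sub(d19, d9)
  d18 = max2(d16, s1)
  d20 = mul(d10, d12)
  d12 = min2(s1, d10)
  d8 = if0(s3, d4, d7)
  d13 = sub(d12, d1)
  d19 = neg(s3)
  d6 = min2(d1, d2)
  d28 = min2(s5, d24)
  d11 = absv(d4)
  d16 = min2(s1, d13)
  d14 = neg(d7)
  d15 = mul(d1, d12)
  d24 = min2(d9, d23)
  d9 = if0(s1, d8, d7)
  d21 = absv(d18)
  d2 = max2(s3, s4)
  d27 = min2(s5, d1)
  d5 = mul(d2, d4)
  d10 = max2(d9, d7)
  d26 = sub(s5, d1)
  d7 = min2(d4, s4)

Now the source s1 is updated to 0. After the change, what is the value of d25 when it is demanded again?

d25 now evaluates to -1.
The important point: the flipped condition pulls in fresh nodes; d8 runs for the first time.

Initial pass — values computed on the first demand:
  d1 = max2(-5, 6) = 6
  d4 = min2(6, 6) = 6
  d7 = min2(6, 6) = 6
  d9 = if0(s1=2 -> else branch d7) = 6
  d19 = neg(-5) = 5
  d22 = sub(5, 6) = -1
  d23 = sub(-1, 2) = -3
  d25 = if0(d23=-3 -> else branch d23) = -3

Second demand — change propagation:
  d8: newly demanded (no cache) — executes and yields 6.
  d9: re-runs because s1 2->0; new result 6 (unchanged).
  d22: re-examined; everything it read last time is the same (d19 unchanged, d9 unchanged) — cache -1 kept, no run.
  d23: re-runs because s1 2->0; new result -1.
  d25: re-runs because d23 -3->-1; d23 -3->-1; new result -1.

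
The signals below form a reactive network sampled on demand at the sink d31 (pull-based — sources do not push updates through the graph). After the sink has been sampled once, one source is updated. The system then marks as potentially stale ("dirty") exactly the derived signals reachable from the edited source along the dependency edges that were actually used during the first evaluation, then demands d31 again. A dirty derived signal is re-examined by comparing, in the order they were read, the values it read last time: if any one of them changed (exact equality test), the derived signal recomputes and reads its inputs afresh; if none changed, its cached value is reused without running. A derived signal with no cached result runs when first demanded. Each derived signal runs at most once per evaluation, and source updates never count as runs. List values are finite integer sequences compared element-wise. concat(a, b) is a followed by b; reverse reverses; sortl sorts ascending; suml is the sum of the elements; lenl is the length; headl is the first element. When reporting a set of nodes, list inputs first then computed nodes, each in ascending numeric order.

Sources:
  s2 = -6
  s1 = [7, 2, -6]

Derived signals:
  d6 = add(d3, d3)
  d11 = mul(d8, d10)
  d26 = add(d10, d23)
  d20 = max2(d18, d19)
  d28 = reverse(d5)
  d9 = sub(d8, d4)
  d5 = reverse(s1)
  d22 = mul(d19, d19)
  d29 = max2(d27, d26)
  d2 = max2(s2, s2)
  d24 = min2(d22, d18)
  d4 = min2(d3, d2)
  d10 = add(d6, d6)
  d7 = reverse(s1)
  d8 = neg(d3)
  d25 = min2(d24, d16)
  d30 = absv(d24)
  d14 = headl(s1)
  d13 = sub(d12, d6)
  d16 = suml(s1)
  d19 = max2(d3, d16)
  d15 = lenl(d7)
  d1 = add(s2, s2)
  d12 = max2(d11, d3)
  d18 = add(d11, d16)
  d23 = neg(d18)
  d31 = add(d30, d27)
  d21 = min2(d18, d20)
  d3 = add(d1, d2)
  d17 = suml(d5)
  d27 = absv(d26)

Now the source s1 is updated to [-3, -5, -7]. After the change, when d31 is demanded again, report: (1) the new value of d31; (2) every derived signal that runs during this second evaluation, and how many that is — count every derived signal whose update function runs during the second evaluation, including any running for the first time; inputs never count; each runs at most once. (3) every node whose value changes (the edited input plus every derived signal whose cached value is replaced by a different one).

Initial pass — values computed on the first demand:
  d1 = add(-6, -6) = -12
  d2 = max2(-6, -6) = -6
  d3 = add(-12, -6) = -18
  d6 = add(-18, -18) = -36
  d8 = neg(-18) = 18
  d10 = add(-36, -36) = -72
  d11 = mul(18, -72) = -1296
  d16 = suml([7, 2, -6]) = 3
  d18 = add(-1296, 3) = -1293
  d19 = max2(-18, 3) = 3
  d22 = mul(3, 3) = 9
  d23 = neg(-1293) = 1293
  d24 = min2(9, -1293) = -1293
  d26 = add(-72, 1293) = 1221
  d27 = absv(1221) = 1221
  d30 = absv(-1293) = 1293
  d31 = add(1293, 1221) = 2514

Second demand — change propagation:
  d16: re-runs because s1 [7, 2, -6]->[-3, -5, -7]; new result -15.
  d18: re-runs because d16 3->-15; new result -1311.
  d19: re-runs because d16 3->-15; new result -15.
  d22: re-runs because d19 3->-15; d19 3->-15; new result 225.
  d23: re-runs because d18 -1293->-1311; new result 1311.
  d24: re-runs because d22 9->225; d18 -1293->-1311; new result -1311.
  d26: re-runs because d23 1293->1311; new result 1239.
  d27: re-runs because d26 1221->1239; new result 1239.
  d30: re-runs because d24 -1293->-1311; new result 1311.
  d31: re-runs because d30 1293->1311; d27 1221->1239; new result 2550.

d31 now evaluates to 2550.
Run set: d16, d18, d19, d22, d23, d24, d26, d27, d30, d31 (10 run).
Changed values: s1, d16, d18, d19, d22, d23, d24, d26, d27, d30, d31.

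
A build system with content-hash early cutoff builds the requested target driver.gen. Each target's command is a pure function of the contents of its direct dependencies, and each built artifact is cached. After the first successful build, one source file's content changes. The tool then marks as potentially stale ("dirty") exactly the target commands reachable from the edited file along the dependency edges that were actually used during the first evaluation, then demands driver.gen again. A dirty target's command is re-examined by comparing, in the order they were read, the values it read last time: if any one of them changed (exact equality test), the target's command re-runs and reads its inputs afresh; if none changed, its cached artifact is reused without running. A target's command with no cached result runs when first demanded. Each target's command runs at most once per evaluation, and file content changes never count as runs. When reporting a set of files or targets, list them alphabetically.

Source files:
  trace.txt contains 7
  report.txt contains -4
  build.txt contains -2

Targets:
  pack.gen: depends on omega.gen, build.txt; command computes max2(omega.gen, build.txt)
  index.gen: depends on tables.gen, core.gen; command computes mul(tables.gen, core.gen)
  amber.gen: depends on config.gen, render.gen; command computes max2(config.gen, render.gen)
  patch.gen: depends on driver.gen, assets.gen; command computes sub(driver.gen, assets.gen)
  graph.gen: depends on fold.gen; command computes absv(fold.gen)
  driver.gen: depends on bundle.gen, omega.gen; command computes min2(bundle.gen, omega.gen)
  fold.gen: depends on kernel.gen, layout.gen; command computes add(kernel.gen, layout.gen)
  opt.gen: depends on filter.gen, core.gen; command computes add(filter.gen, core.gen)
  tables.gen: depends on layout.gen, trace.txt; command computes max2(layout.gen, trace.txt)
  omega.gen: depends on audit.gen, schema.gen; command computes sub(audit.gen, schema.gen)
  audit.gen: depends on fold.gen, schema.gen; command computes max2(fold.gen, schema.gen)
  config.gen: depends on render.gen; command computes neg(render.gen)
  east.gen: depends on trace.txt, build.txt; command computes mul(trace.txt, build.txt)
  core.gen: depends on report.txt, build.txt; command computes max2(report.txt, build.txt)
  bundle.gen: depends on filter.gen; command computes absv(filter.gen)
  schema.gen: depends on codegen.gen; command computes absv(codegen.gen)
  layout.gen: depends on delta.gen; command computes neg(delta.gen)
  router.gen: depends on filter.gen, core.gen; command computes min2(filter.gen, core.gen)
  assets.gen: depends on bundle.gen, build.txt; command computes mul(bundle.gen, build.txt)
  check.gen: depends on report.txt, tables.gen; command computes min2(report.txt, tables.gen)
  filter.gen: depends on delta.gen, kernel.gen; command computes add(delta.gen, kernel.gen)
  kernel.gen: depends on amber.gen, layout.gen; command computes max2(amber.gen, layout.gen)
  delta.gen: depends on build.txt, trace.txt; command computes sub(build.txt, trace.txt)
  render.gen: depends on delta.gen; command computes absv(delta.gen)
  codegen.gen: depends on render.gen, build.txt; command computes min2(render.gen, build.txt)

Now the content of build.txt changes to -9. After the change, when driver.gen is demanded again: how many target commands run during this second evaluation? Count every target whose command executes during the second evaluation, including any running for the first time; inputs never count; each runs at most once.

First evaluation (everything demanded from the output):
  delta.gen = sub(-2, 7) = -9
  layout.gen = neg(-9) = 9
  render.gen = absv(-9) = 9
  codegen.gen = min2(9, -2) = -2
  config.gen = neg(9) = -9
  amber.gen = max2(-9, 9) = 9
  kernel.gen = max2(9, 9) = 9
  filter.gen = add(-9, 9) = 0
  bundle.gen = absv(0) = 0
  fold.gen = add(9, 9) = 18
  schema.gen = absv(-2) = 2
  audit.gen = max2(18, 2) = 18
  omega.gen = sub(18, 2) = 16
  driver.gen = min2(0, 16) = 0

Propagation after the edit:
  delta.gen: runs — build.txt -2->-9; result -16.
  layout.gen: runs — delta.gen -9->-16; result 16.
  render.gen: runs — delta.gen -9->-16; result 16.
  codegen.gen: runs — render.gen 9->16; build.txt -2->-9; result -9.
  config.gen: runs — render.gen 9->16; result -16.
  amber.gen: runs — config.gen -9->-16; render.gen 9->16; result 16.
  kernel.gen: runs — amber.gen 9->16; layout.gen 9->16; result 16.
  filter.gen: runs — delta.gen -9->-16; kernel.gen 9->16; result 0 (same value as before).
  bundle.gen: checked — values it read are unchanged (filter.gen unchanged); reused cached 0 without running.
  fold.gen: runs — kernel.gen 9->16; layout.gen 9->16; result 32.
  schema.gen: runs — codegen.gen -2->-9; result 9.
  audit.gen: runs — fold.gen 18->32; schema.gen 2->9; result 32.
  omega.gen: runs — audit.gen 18->32; schema.gen 2->9; result 23.
  driver.gen: runs — omega.gen 16->23; result 0 (same value as before).

Key observation: the cutoff stops propagation at bundle.gen — its inputs' values are unchanged, so it reuses its cache.

Target commands that run: amber.gen, audit.gen, codegen.gen, config.gen, delta.gen, driver.gen, filter.gen, fold.gen, kernel.gen, layout.gen, omega.gen, render.gen, schema.gen — 13 in total.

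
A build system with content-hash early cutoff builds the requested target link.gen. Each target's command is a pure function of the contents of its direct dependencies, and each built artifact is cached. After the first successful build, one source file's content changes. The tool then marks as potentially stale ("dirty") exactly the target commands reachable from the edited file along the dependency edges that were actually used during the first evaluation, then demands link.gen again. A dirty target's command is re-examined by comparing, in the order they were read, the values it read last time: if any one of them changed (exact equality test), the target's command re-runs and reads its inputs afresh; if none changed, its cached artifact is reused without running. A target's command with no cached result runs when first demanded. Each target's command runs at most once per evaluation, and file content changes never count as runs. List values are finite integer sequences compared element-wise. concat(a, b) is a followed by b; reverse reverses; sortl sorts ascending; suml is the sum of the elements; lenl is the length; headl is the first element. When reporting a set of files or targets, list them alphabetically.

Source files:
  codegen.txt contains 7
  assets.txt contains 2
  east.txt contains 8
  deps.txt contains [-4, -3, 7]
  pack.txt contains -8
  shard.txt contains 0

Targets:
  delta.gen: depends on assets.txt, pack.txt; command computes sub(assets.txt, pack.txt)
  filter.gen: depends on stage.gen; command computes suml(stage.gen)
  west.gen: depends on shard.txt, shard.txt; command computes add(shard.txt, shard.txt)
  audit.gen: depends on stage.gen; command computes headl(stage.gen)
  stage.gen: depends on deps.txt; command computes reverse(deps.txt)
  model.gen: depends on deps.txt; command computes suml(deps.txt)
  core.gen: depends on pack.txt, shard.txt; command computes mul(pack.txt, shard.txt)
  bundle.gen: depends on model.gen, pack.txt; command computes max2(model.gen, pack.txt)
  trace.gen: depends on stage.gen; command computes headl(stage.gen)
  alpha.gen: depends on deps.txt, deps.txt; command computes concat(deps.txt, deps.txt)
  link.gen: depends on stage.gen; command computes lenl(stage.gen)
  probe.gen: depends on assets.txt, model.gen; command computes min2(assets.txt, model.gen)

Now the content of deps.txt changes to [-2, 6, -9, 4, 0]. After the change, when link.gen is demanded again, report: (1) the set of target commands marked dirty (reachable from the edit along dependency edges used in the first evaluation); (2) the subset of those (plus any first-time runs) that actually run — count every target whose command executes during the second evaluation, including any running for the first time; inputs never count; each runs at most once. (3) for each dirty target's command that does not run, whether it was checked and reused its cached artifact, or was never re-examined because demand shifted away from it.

Marked dirty: link.gen, stage.gen.
Target commands that run: link.gen, stage.gen — 2 in total.
Every dirty target's command ran.

First evaluation (everything demanded from the output):
  stage.gen = reverse([-4, -3, 7]) = [7, -3, -4]
  link.gen = lenl([7, -3, -4]) = 3

Propagation after the edit:
  stage.gen: runs — deps.txt [-4, -3, 7]->[-2, 6, -9, 4, 0]; result [0, 4, -9, 6, -2].
  link.gen: runs — stage.gen [7, -3, -4]->[0, 4, -9, 6, -2]; result 5.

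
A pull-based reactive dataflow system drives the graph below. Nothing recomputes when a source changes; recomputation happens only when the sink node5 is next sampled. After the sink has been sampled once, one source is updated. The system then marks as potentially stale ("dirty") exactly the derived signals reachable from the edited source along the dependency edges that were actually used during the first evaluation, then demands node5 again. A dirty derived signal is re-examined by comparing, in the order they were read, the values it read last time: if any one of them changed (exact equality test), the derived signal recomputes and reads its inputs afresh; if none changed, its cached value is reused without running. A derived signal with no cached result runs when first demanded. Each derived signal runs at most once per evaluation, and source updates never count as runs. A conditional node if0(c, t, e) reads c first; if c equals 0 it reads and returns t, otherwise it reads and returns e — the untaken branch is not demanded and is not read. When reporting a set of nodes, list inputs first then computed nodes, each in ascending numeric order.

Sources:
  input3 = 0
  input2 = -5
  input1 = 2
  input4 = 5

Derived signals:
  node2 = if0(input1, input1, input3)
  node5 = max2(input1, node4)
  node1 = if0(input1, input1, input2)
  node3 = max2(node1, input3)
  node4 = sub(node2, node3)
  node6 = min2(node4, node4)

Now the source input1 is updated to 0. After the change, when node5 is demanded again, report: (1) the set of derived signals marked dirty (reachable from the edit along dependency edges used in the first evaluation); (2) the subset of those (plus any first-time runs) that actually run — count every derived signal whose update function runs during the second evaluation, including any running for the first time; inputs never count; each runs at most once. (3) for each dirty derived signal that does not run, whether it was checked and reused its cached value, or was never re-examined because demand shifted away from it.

Marked dirty: node1, node2, node3, node4, node5.
Derived signals that run: node1, node2, node3, node5 — 4 in total.
Checked but reused from cache: node4.
Key observation: the cutoff stops propagation at node4 — its inputs' values are unchanged, so it reuses its cache.

First evaluation (everything demanded from the output):
  node1 = if0(input1=2 -> else branch input2) = -5
  node2 = if0(input1=2 -> else branch input3) = 0
  node3 = max2(-5, 0) = 0
  node4 = sub(0, 0) = 0
  node5 = max2(2, 0) = 2

Propagation after the edit:
  node1: runs — input1 2->0; result 0.
  node2: runs — input1 2->0; result 0 (same value as before).
  node3: runs — node1 -5->0; result 0 (same value as before).
  node4: checked — values it read are unchanged (node2 unchanged, node3 unchanged); reused cached 0 without running.
  node5: runs — input1 2->0; result 0.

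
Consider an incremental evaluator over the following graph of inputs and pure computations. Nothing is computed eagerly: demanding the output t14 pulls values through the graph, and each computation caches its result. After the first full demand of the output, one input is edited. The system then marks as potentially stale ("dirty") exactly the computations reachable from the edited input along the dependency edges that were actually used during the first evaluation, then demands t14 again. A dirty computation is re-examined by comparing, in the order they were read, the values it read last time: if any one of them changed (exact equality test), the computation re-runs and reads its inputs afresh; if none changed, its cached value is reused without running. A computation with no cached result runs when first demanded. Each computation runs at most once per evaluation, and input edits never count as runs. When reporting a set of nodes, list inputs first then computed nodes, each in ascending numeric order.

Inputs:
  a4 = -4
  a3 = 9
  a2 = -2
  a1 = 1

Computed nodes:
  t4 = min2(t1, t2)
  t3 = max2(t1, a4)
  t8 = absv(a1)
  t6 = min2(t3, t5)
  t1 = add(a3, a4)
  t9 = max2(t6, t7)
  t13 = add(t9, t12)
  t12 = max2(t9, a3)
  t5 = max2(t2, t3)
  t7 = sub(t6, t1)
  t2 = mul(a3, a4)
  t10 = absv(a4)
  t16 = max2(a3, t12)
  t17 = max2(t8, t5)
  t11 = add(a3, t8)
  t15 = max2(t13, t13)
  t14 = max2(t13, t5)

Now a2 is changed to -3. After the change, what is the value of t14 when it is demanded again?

t14 now evaluates to 14.
The important point: nothing the output needs ever reads a2, so the edit is invisible to it.

Initial pass — values computed on the first demand:
  t1 = add(9, -4) = 5
  t2 = mul(9, -4) = -36
  t3 = max2(5, -4) = 5
  t5 = max2(-36, 5) = 5
  t6 = min2(5, 5) = 5
  t7 = sub(5, 5) = 0
  t9 = max2(5, 0) = 5
  t12 = max2(5, 9) = 9
  t13 = add(5, 9) = 14
  t14 = max2(14, 5) = 14

Second demand — change propagation:
  no demanded computation ever read a2, so the edit dirties nothing and nothing runs.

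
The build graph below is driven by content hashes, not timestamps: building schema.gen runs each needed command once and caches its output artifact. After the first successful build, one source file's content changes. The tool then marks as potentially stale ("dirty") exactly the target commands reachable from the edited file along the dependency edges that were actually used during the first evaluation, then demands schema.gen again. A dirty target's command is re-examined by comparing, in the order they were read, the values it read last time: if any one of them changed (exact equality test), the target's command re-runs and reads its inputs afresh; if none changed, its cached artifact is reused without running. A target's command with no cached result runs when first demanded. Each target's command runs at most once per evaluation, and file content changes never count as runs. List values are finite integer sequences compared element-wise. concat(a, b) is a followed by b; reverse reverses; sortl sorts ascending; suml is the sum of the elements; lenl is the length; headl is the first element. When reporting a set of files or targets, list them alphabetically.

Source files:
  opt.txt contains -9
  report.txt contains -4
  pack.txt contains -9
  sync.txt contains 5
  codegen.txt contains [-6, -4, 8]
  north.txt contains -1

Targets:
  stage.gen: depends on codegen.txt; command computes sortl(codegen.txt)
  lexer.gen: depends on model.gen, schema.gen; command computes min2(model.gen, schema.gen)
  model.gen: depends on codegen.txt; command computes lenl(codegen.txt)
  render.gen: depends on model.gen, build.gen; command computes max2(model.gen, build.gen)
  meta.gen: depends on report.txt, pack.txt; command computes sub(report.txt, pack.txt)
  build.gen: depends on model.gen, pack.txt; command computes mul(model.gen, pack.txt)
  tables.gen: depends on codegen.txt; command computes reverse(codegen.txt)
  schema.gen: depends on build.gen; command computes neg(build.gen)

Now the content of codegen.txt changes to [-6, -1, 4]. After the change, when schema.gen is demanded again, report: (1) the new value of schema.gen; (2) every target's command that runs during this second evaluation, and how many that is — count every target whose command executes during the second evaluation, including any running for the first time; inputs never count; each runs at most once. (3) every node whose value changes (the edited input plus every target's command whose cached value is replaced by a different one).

Initial pass — values computed on the first demand:
  model.gen = lenl([-6, -4, 8]) = 3
  build.gen = mul(3, -9) = -27
  schema.gen = neg(-27) = 27

Second demand — change propagation:
  model.gen: re-runs because codegen.txt [-6, -4, 8]->[-6, -1, 4]; new result 3 (unchanged).
  build.gen: re-examined; everything it read last time is the same (model.gen unchanged, pack.txt unchanged) — cache -27 kept, no run.
  schema.gen: re-examined; everything it read last time is the same (build.gen unchanged) — cache 27 kept, no run.

The important point: model.gen recomputes to an identical value, and the output ends up unchanged.

schema.gen now evaluates to 27.
Run set: model.gen (1 run).
Changed values: codegen.txt.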